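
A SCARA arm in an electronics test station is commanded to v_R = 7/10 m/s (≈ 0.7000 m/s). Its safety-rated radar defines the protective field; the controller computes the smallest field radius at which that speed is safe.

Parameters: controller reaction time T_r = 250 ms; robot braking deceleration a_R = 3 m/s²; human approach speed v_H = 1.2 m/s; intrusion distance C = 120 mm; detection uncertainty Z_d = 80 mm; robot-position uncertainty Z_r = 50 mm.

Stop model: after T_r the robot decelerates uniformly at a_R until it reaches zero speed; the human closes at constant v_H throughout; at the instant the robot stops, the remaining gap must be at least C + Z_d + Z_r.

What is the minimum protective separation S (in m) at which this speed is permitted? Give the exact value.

S_min = 163/150 m = 1.0867 m

braking lasts T_s = (7/10)/3 = 0.2333 s
robot covers v_R·T_r = 0.7000·0.2500 = 0.1750 m before braking
robot under decel: 0.7000²/(2·3.0000) = 0.0817 m
person approaches 1.2000·(0.2500+0.2333) = 0.5800 m
C+Z_d+Z_r = 0.1200+0.0800+0.0500 = 0.2500 m
S_min ≈ 0.1750+0.0817+0.5800+0.2500  ⇒  S_min = 163/150 m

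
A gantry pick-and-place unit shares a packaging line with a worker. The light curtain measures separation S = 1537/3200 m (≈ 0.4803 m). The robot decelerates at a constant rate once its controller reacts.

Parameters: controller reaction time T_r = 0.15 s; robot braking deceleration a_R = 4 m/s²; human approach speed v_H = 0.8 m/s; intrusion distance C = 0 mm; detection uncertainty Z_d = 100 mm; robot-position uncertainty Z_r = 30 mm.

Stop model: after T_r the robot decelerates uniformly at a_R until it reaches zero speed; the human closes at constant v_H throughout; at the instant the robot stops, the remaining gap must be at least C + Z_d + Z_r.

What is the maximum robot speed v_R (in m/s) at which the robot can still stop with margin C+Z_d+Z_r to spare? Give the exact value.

collect terms ⇒ (1/8)·v_R² + (7/20)·v_R + (-737/3200) = 0
  disc = (7/20)² − 4·(1/8)·(-737/3200) = 1521/6400 ; √disc = 39/80
  v_R = (−(7/20) + 39/80) / (2·(1/8)) = 11/20 m/s
check:
stop time T_s = (11/20)/4 = 0.1375 s
reaction-phase robot travel = 0.5500·0.1500 = 0.0825 m
robot under decel: 0.5500²/(2·4.0000) = 0.0378 m
human over T_r+T_s: 0.8000·(0.1500+0.1375) = 0.2300 m
residual clearance needed = 0.0000+0.1000+0.0300 = 0.1300 m
sum ≈ 0.0825+0.0378+0.2300+0.1300 ≈ 0.4803 m = S ✓

v_R_max = 11/20 m/s = 0.5500 m/s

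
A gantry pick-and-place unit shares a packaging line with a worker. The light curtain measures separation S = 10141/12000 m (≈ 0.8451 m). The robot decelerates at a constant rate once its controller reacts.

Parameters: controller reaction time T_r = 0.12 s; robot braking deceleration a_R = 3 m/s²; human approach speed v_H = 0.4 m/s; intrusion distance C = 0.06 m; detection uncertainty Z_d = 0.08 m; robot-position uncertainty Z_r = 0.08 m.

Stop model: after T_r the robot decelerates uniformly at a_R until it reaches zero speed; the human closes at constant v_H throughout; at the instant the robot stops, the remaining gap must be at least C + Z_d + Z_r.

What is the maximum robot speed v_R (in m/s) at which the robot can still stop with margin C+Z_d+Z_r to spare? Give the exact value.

v_R_max = 5/4 m/s = 1.2500 m/s

collect terms ⇒ (1/6)·v_R² + (19/75)·v_R + (-277/480) = 0
  disc = (19/75)² − 4·(1/6)·(-277/480) = 4489/10000 ; √disc = 67/100
  v_R = (−(19/75) + 67/100) / (2·(1/6)) = 5/4 m/s
check:
stop time T_s = (5/4)/3 = 0.4167 s
robot covers v_R·T_r = 1.2500·0.1200 = 0.1500 m before braking
braking distance = 1.2500²/(2·3.0000) = 0.2604 m
human closes 0.4000·0.5367 = 0.2147 m
residual clearance needed = 0.0600+0.0800+0.0800 = 0.2200 m
sum ≈ 0.1500+0.2604+0.2147+0.2200 ≈ 0.8451 m = S ✓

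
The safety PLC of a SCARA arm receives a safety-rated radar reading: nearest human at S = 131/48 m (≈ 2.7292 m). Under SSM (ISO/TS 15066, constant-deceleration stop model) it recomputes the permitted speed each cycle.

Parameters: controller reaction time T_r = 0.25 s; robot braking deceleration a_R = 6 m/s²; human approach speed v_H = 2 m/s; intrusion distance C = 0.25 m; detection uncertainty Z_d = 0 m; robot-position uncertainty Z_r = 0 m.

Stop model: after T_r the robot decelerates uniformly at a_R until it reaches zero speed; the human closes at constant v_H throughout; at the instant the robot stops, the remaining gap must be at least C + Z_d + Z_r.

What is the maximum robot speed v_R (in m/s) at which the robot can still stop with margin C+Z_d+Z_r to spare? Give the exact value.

collect terms ⇒ (1/12)·v_R² + (7/12)·v_R + (-95/48) = 0
  disc = (7/12)² − 4·(1/12)·(-95/48) = 1 ; √disc = 1
  v_R = (−(7/12) + 1) / (2·(1/12)) = 5/2 m/s
check:
stop time T_s = (5/2)/6 = 0.4167 s
robot in T_r: 2.5000·0.2500 = 0.6250 m
braking distance = 2.5000²/(2·6.0000) = 0.5208 m
human closes 2.0000·0.6667 = 1.3333 m
margins: 0.2500+0.0000+0.0000 = 0.2500 m
sum ≈ 0.6250+0.5208+1.3333+0.2500 ≈ 2.7292 m = S ✓

v_R_max = 5/2 m/s = 2.5000 m/s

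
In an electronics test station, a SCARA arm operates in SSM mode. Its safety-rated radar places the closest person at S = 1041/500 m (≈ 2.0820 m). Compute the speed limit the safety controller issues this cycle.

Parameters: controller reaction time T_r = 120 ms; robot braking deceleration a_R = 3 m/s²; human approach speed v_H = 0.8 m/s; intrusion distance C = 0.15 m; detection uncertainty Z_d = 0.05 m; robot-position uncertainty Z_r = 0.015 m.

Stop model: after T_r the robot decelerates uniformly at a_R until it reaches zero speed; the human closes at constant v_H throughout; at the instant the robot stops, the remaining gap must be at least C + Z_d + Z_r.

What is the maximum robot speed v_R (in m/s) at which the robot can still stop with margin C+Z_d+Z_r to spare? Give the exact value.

collect terms ⇒ (1/6)·v_R² + (29/75)·v_R + (-1771/1000) = 0
  disc = (29/75)² − 4·(1/6)·(-1771/1000) = 29929/22500 ; √disc = 173/150
  v_R = (−(29/75) + 173/150) / (2·(1/6)) = 23/10 m/s
check:
T_s = v_R/a_R = (23/10)/3 = 0.7667 s
robot in T_r: 2.3000·0.1200 = 0.2760 m
braking distance = 2.3000²/(2·3.0000) = 0.8817 m
person approaches 0.8000·(0.1200+0.7667) = 0.7093 m
C+Z_d+Z_r = 0.1500+0.0500+0.0150 = 0.2150 m
sum ≈ 0.2760+0.8817+0.7093+0.2150 ≈ 2.0820 m = S ✓

v_R_max = 23/10 m/s = 2.3000 m/s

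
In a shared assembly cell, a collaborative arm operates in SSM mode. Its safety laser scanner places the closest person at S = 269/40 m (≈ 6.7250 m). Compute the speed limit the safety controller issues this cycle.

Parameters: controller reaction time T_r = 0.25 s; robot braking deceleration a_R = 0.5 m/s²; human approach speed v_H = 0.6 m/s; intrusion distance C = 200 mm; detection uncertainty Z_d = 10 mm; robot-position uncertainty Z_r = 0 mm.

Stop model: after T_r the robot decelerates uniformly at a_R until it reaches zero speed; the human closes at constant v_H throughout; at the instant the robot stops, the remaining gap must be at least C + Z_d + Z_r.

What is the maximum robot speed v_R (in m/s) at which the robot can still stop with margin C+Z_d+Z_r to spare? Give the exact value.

v_R_max = 19/10 m/s = 1.9000 m/s

at the boundary: (1)·v² + (29/20)·v + (-1273/200) = 0
  disc = (29/20)² − 4·(1)·(-1273/200) = 441/16 ; √disc = 21/4
  v_R = (−(29/20) + 21/4) / (2·(1)) = 19/10 m/s
check:
braking lasts T_s = (19/10)/(1/2) = 3.8000 s
robot covers v_R·T_r = 1.9000·0.2500 = 0.4750 m before braking
robot covers 1.9000·3.8000 − ½·0.5000·3.8000² = 3.6100 m while stopping
person approaches 0.6000·(0.2500+3.8000) = 2.4300 m
C+Z_d+Z_r = 0.2000+0.0100+0.0000 = 0.2100 m
sum ≈ 0.4750+3.6100+2.4300+0.2100 ≈ 6.7250 m = S ✓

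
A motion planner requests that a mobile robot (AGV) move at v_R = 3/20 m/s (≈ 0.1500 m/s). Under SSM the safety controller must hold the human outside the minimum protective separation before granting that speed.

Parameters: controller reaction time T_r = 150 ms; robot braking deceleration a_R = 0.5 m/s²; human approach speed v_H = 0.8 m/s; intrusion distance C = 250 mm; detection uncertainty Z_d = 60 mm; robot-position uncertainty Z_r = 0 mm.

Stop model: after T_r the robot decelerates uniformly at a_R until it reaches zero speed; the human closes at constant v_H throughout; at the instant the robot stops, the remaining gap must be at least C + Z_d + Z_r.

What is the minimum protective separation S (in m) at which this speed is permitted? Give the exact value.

braking lasts T_s = (3/20)/(1/2) = 0.3000 s
robot in T_r: 0.1500·0.1500 = 0.0225 m
braking distance = 0.1500²/(2·0.5000) = 0.0225 m
human over T_r+T_s: 0.8000·(0.1500+0.3000) = 0.3600 m
residual clearance needed = 0.2500+0.0600+0.0000 = 0.3100 m
S_min ≈ 0.0225+0.0225+0.3600+0.3100  ⇒  S_min = 143/200 m

S_min = 143/200 m = 0.7150 m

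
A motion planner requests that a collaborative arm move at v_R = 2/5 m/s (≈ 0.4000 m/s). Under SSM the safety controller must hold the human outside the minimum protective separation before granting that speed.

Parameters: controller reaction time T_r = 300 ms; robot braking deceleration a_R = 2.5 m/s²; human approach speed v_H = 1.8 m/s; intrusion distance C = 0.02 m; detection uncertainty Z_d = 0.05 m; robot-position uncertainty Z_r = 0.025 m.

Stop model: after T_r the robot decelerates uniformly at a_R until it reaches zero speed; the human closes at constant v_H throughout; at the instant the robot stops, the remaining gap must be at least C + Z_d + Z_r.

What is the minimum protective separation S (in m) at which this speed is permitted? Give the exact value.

stop time T_s = (2/5)/(5/2) = 0.1600 s
robot in T_r: 0.4000·0.3000 = 0.1200 m
robot under decel: 0.4000²/(2·2.5000) = 0.0320 m
person approaches 1.8000·(0.3000+0.1600) = 0.8280 m
margins: 0.0200+0.0500+0.0250 = 0.0950 m
S_min ≈ 0.1200+0.0320+0.8280+0.0950  ⇒  S_min = 43/40 m

S_min = 43/40 m = 1.0750 m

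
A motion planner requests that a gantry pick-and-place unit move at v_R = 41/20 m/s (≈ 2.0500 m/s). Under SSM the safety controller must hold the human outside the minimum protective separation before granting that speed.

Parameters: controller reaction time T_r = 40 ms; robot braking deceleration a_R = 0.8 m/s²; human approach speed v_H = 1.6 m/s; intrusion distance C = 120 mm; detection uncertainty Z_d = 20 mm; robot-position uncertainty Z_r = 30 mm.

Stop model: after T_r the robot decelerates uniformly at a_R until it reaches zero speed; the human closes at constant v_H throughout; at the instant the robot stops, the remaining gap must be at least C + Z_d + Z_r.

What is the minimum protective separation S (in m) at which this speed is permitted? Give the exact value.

S_min = 112681/16000 m = 7.0426 m

stop time T_s = (41/20)/(4/5) = 2.5625 s
reaction-phase robot travel = 2.0500·0.0400 = 0.0820 m
robot under decel: 2.0500²/(2·0.8000) = 2.6266 m
human closes 1.6000·2.6025 = 4.1640 m
residual clearance needed = 0.1200+0.0200+0.0300 = 0.1700 m
S_min ≈ 0.0820+2.6266+4.1640+0.1700  ⇒  S_min = 112681/16000 m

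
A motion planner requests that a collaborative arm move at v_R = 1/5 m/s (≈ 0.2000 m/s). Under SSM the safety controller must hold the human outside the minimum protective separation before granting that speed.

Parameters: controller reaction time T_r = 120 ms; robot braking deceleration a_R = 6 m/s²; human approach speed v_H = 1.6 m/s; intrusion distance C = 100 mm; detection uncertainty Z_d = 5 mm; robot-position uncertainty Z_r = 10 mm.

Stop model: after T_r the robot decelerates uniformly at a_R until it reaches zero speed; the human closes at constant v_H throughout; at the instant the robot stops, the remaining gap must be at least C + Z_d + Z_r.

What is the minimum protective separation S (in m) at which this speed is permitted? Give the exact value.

stop time T_s = (1/5)/6 = 0.0333 s
reaction-phase robot travel = 0.2000·0.1200 = 0.0240 m
braking distance = 0.2000²/(2·6.0000) = 0.0033 m
human over T_r+T_s: 1.6000·(0.1200+0.0333) = 0.2453 m
margins: 0.1000+0.0050+0.0100 = 0.1150 m
S_min ≈ 0.0240+0.0033+0.2453+0.1150  ⇒  S_min = 1163/3000 m

S_min = 1163/3000 m = 0.3877 m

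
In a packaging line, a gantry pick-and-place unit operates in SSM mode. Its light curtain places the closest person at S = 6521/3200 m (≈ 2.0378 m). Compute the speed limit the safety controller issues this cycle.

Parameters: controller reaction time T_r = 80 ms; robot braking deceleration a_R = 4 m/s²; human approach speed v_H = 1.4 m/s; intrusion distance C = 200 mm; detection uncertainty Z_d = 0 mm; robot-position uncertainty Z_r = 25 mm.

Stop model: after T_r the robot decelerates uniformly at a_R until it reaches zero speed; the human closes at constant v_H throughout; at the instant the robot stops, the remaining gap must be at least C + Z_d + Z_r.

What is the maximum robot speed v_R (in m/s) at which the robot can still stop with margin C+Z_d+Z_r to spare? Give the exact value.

v_R_max = 47/20 m/s = 2.3500 m/s

quadratic (1/8)·v² + (43/100)·v + (-27213/16000) = 0
  disc = (43/100)² − 4·(1/8)·(-27213/16000) = 165649/160000 ; √disc = 407/400
  v_R = (−(43/100) + 407/400) / (2·(1/8)) = 47/20 m/s
check:
T_s = v_R/a_R = (47/20)/4 = 0.5875 s
robot in T_r: 2.3500·0.0800 = 0.1880 m
braking distance = 2.3500²/(2·4.0000) = 0.6903 m
human closes 1.4000·0.6675 = 0.9345 m
margins: 0.2000+0.0000+0.0250 = 0.2250 m
sum ≈ 0.1880+0.6903+0.9345+0.2250 ≈ 2.0378 m = S ✓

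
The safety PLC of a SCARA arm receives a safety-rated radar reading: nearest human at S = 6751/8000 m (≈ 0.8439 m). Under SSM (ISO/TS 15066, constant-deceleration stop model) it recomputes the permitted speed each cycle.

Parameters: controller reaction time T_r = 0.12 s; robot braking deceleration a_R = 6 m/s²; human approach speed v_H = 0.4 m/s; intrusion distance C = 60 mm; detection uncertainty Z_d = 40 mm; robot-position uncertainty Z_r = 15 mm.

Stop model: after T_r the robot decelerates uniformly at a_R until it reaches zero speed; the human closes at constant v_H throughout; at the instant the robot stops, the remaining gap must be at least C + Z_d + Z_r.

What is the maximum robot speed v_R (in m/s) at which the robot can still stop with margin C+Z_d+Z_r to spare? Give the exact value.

quadratic (1/12)·v² + (14/75)·v + (-5447/8000) = 0
  disc = (14/75)² − 4·(1/12)·(-5447/8000) = 94249/360000 ; √disc = 307/600
  v_R = (−(14/75) + 307/600) / (2·(1/12)) = 39/20 m/s
check:
braking lasts T_s = (39/20)/6 = 0.3250 s
robot covers v_R·T_r = 1.9500·0.1200 = 0.2340 m before braking
braking distance = 1.9500²/(2·6.0000) = 0.3169 m
human closes 0.4000·0.4450 = 0.1780 m
margins: 0.0600+0.0400+0.0150 = 0.1150 m
sum ≈ 0.2340+0.3169+0.1780+0.1150 ≈ 0.8439 m = S ✓

v_R_max = 39/20 m/s = 1.9500 m/s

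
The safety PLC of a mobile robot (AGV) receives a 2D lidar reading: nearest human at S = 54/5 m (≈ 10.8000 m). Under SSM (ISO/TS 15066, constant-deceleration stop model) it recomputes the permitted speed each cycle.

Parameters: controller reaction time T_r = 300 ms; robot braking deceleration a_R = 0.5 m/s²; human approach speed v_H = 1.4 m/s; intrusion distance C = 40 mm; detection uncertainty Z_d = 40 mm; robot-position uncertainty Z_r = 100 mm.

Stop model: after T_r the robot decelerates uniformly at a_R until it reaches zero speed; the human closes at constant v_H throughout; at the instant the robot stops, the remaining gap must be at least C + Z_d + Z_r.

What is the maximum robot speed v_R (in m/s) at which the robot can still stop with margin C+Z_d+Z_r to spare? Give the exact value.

at the boundary: (1)·v² + (31/10)·v + (-51/5) = 0
  disc = (31/10)² − 4·(1)·(-51/5) = 5041/100 ; √disc = 71/10
  v_R = (−(31/10) + 71/10) / (2·(1)) = 2 m/s
check:
braking lasts T_s = 2/(1/2) = 4.0000 s
reaction-phase robot travel = 2.0000·0.3000 = 0.6000 m
robot under decel: 2.0000²/(2·0.5000) = 4.0000 m
person approaches 1.4000·(0.3000+4.0000) = 6.0200 m
C+Z_d+Z_r = 0.0400+0.0400+0.1000 = 0.1800 m
sum ≈ 0.6000+4.0000+6.0200+0.1800 ≈ 10.8000 m = S ✓

v_R_max = 2 m/s = 2.0000 m/s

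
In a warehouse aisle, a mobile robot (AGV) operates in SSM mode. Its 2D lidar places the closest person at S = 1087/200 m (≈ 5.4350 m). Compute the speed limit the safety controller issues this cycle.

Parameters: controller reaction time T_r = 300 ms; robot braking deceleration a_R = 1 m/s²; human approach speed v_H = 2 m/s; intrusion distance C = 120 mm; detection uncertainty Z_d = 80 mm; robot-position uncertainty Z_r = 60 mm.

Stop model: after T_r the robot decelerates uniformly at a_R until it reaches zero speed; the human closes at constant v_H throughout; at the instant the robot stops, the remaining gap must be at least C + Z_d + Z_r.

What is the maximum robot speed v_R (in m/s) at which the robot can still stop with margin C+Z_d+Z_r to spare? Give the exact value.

at the boundary: (1/2)·v² + (23/10)·v + (-183/40) = 0
  disc = (23/10)² − 4·(1/2)·(-183/40) = 361/25 ; √disc = 19/5
  v_R = (−(23/10) + 19/5) / (2·(1/2)) = 3/2 m/s
check:
stop time T_s = (3/2)/1 = 1.5000 s
reaction-phase robot travel = 1.5000·0.3000 = 0.4500 m
robot covers 1.5000·1.5000 − ½·1.0000·1.5000² = 1.1250 m while stopping
person approaches 2.0000·(0.3000+1.5000) = 3.6000 m
residual clearance needed = 0.1200+0.0800+0.0600 = 0.2600 m
sum ≈ 0.4500+1.1250+3.6000+0.2600 ≈ 5.4350 m = S ✓

v_R_max = 3/2 m/s = 1.5000 m/s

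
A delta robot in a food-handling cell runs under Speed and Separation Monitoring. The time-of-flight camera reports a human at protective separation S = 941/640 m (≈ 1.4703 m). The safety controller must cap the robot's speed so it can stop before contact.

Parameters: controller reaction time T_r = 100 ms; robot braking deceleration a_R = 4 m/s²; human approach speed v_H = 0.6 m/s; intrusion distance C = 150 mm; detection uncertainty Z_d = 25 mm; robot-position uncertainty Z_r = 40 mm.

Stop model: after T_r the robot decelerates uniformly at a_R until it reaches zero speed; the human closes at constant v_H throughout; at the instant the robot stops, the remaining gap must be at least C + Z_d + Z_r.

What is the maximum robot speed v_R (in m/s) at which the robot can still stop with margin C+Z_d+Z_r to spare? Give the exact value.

v_R_max = 9/4 m/s = 2.2500 m/s

collect terms ⇒ (1/8)·v_R² + (1/4)·v_R + (-153/128) = 0
  disc = (1/4)² − 4·(1/8)·(-153/128) = 169/256 ; √disc = 13/16
  v_R = (−(1/4) + 13/16) / (2·(1/8)) = 9/4 m/s
check:
stop time T_s = (9/4)/4 = 0.5625 s
robot in T_r: 2.2500·0.1000 = 0.2250 m
robot covers 2.2500·0.5625 − ½·4.0000·0.5625² = 0.6328 m while stopping
human closes 0.6000·0.6625 = 0.3975 m
margins: 0.1500+0.0250+0.0400 = 0.2150 m
sum ≈ 0.2250+0.6328+0.3975+0.2150 ≈ 1.4703 m = S ✓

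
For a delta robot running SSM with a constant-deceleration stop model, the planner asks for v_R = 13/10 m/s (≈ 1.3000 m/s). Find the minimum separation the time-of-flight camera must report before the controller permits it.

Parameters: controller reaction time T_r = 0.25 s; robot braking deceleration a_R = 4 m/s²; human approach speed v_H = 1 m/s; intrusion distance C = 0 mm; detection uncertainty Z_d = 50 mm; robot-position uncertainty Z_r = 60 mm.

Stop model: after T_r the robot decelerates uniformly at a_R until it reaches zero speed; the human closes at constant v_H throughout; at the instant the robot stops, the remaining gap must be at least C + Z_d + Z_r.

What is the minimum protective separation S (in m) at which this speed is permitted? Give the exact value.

T_s = v_R/a_R = (13/10)/4 = 0.3250 s
reaction-phase robot travel = 1.3000·0.2500 = 0.3250 m
robot covers 1.3000·0.3250 − ½·4.0000·0.3250² = 0.2112 m while stopping
person approaches 1.0000·(0.2500+0.3250) = 0.5750 m
C+Z_d+Z_r = 0.0000+0.0500+0.0600 = 0.1100 m
S_min ≈ 0.3250+0.2112+0.5750+0.1100  ⇒  S_min = 977/800 m

S_min = 977/800 m = 1.2212 m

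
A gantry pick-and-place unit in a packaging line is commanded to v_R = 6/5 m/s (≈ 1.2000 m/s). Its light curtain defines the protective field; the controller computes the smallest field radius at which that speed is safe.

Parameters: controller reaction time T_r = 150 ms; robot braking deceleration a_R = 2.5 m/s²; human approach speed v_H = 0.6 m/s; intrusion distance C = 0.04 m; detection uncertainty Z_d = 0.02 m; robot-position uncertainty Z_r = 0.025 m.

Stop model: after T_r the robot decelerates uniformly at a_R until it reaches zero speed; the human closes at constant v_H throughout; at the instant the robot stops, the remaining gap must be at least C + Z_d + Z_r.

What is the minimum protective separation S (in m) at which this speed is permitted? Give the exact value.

S_min = 931/1000 m = 0.9310 m

T_s = v_R/a_R = (6/5)/(5/2) = 0.4800 s
reaction-phase robot travel = 1.2000·0.1500 = 0.1800 m
braking distance = 1.2000²/(2·2.5000) = 0.2880 m
person approaches 0.6000·(0.1500+0.4800) = 0.3780 m
margins: 0.0400+0.0200+0.0250 = 0.0850 m
S_min ≈ 0.1800+0.2880+0.3780+0.0850  ⇒  S_min = 931/1000 m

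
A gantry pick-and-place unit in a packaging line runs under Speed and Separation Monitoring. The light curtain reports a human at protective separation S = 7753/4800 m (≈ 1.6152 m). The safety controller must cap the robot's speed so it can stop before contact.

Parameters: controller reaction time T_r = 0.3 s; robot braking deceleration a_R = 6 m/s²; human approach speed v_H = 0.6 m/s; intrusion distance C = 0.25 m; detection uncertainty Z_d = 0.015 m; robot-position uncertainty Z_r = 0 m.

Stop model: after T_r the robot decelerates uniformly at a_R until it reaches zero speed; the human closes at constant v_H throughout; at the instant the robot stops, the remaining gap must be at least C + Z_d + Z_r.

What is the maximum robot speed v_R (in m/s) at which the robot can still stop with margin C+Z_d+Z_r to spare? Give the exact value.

at the boundary: (1/12)·v² + (2/5)·v + (-5617/4800) = 0
  disc = (2/5)² − 4·(1/12)·(-5617/4800) = 7921/14400 ; √disc = 89/120
  v_R = (−(2/5) + 89/120) / (2·(1/12)) = 41/20 m/s
check:
braking lasts T_s = (41/20)/6 = 0.3417 s
reaction-phase robot travel = 2.0500·0.3000 = 0.6150 m
braking distance = 2.0500²/(2·6.0000) = 0.3502 m
human closes 0.6000·0.6417 = 0.3850 m
margins: 0.2500+0.0150+0.0000 = 0.2650 m
sum ≈ 0.6150+0.3502+0.3850+0.2650 ≈ 1.6152 m = S ✓

v_R_max = 41/20 m/s = 2.0500 m/s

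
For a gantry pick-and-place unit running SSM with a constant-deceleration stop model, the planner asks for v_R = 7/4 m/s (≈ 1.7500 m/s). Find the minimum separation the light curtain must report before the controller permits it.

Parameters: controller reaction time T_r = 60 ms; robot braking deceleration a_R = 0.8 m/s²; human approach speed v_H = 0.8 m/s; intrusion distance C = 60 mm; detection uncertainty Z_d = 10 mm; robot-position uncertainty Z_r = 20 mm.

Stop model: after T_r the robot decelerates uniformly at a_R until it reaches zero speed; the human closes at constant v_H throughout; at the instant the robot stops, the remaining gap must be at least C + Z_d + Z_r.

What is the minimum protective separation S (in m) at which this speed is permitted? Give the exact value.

S_min = 62513/16000 m = 3.9071 m

braking lasts T_s = (7/4)/(4/5) = 2.1875 s
robot in T_r: 1.7500·0.0600 = 0.1050 m
robot under decel: 1.7500²/(2·0.8000) = 1.9141 m
human closes 0.8000·2.2475 = 1.7980 m
C+Z_d+Z_r = 0.0600+0.0100+0.0200 = 0.0900 m
S_min ≈ 0.1050+1.9141+1.7980+0.0900  ⇒  S_min = 62513/16000 m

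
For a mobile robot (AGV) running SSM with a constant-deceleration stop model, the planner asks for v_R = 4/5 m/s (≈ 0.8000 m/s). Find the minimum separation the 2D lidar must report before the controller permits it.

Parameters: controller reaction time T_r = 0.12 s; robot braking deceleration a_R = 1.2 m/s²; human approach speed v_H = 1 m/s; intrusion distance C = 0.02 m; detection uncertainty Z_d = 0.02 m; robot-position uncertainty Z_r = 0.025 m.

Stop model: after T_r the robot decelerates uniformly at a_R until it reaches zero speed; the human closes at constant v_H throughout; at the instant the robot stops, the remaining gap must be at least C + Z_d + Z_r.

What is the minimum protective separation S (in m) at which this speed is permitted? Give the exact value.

S_min = 3643/3000 m = 1.2143 m

braking lasts T_s = (4/5)/(6/5) = 0.6667 s
robot covers v_R·T_r = 0.8000·0.1200 = 0.0960 m before braking
robot under decel: 0.8000²/(2·1.2000) = 0.2667 m
human over T_r+T_s: 1.0000·(0.1200+0.6667) = 0.7867 m
C+Z_d+Z_r = 0.0200+0.0200+0.0250 = 0.0650 m
S_min ≈ 0.0960+0.2667+0.7867+0.0650  ⇒  S_min = 3643/3000 m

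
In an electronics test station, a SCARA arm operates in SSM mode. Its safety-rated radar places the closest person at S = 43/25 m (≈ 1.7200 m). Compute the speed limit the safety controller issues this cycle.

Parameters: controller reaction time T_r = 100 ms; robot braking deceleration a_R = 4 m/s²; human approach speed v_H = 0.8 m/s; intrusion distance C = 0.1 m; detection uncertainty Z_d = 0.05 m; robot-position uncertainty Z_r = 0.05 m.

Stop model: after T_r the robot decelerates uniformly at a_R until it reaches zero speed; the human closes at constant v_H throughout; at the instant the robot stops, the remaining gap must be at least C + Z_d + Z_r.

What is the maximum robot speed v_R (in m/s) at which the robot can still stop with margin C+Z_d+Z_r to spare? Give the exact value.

v_R_max = 12/5 m/s = 2.4000 m/s

quadratic (1/8)·v² + (3/10)·v + (-36/25) = 0
  disc = (3/10)² − 4·(1/8)·(-36/25) = 81/100 ; √disc = 9/10
  v_R = (−(3/10) + 9/10) / (2·(1/8)) = 12/5 m/s
check:
braking lasts T_s = (12/5)/4 = 0.6000 s
robot in T_r: 2.4000·0.1000 = 0.2400 m
robot covers 2.4000·0.6000 − ½·4.0000·0.6000² = 0.7200 m while stopping
human closes 0.8000·0.7000 = 0.5600 m
residual clearance needed = 0.1000+0.0500+0.0500 = 0.2000 m
sum ≈ 0.2400+0.7200+0.5600+0.2000 ≈ 1.7200 m = S ✓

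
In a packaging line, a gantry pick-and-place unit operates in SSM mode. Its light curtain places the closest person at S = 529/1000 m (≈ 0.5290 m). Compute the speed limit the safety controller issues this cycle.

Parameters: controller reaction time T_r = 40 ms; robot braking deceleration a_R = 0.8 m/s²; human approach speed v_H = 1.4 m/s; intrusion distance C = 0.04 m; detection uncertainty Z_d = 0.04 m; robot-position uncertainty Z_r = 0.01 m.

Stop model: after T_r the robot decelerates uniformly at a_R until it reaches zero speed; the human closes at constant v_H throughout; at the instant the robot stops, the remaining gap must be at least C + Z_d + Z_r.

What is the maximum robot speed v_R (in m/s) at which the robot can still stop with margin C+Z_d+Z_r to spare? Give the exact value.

v_R_max = 1/5 m/s = 0.2000 m/s

at the boundary: (5/8)·v² + (179/100)·v + (-383/1000) = 0
  disc = (179/100)² − 4·(5/8)·(-383/1000) = 2601/625 ; √disc = 51/25
  v_R = (−(179/100) + 51/25) / (2·(5/8)) = 1/5 m/s
check:
stop time T_s = (1/5)/(4/5) = 0.2500 s
robot covers v_R·T_r = 0.2000·0.0400 = 0.0080 m before braking
braking distance = 0.2000²/(2·0.8000) = 0.0250 m
human closes 1.4000·0.2900 = 0.4060 m
C+Z_d+Z_r = 0.0400+0.0400+0.0100 = 0.0900 m
sum ≈ 0.0080+0.0250+0.4060+0.0900 ≈ 0.5290 m = S ✓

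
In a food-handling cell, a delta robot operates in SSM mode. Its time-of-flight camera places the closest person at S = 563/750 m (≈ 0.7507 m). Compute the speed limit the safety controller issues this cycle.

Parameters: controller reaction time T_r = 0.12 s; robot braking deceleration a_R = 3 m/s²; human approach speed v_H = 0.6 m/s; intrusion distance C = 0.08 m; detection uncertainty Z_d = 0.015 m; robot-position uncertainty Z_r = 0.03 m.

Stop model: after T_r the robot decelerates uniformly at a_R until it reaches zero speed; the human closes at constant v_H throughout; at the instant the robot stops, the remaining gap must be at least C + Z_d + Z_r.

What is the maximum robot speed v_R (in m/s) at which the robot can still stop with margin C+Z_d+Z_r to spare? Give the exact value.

v_R_max = 11/10 m/s = 1.1000 m/s

collect terms ⇒ (1/6)·v_R² + (8/25)·v_R + (-1661/3000) = 0
  disc = (8/25)² − 4·(1/6)·(-1661/3000) = 10609/22500 ; √disc = 103/150
  v_R = (−(8/25) + 103/150) / (2·(1/6)) = 11/10 m/s
check:
braking lasts T_s = (11/10)/3 = 0.3667 s
robot covers v_R·T_r = 1.1000·0.1200 = 0.1320 m before braking
robot covers 1.1000·0.3667 − ½·3.0000·0.3667² = 0.2017 m while stopping
person approaches 0.6000·(0.1200+0.3667) = 0.2920 m
margins: 0.0800+0.0150+0.0300 = 0.1250 m
sum ≈ 0.1320+0.2017+0.2920+0.1250 ≈ 0.7507 m = S ✓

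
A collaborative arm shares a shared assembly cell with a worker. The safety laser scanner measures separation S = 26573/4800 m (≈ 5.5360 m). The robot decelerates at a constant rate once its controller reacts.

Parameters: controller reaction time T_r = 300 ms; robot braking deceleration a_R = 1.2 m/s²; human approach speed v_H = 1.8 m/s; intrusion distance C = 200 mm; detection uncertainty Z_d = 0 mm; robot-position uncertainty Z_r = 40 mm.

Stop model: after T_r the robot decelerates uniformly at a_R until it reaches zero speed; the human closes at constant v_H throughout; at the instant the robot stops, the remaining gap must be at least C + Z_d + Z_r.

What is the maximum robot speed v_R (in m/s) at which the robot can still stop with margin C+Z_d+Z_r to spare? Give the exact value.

at the boundary: (5/12)·v² + (9/5)·v + (-22829/4800) = 0
  disc = (9/5)² − 4·(5/12)·(-22829/4800) = 160801/14400 ; √disc = 401/120
  v_R = (−(9/5) + 401/120) / (2·(5/12)) = 37/20 m/s
check:
stop time T_s = (37/20)/(6/5) = 1.5417 s
robot covers v_R·T_r = 1.8500·0.3000 = 0.5550 m before braking
robot under decel: 1.8500²/(2·1.2000) = 1.4260 m
human over T_r+T_s: 1.8000·(0.3000+1.5417) = 3.3150 m
margins: 0.2000+0.0000+0.0400 = 0.2400 m
sum ≈ 0.5550+1.4260+3.3150+0.2400 ≈ 5.5360 m = S ✓

v_R_max = 37/20 m/s = 1.8500 m/s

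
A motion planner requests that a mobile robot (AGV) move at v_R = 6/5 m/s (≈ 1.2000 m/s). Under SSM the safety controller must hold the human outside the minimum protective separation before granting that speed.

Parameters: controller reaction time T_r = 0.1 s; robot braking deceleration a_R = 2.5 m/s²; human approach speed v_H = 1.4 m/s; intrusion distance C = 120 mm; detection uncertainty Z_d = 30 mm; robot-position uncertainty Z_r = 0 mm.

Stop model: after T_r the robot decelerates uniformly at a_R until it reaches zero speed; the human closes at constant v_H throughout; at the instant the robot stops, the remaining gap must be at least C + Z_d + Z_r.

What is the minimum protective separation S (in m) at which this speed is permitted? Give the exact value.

braking lasts T_s = (6/5)/(5/2) = 0.4800 s
robot covers v_R·T_r = 1.2000·0.1000 = 0.1200 m before braking
braking distance = 1.2000²/(2·2.5000) = 0.2880 m
person approaches 1.4000·(0.1000+0.4800) = 0.8120 m
margins: 0.1200+0.0300+0.0000 = 0.1500 m
S_min ≈ 0.1200+0.2880+0.8120+0.1500  ⇒  S_min = 137/100 m

S_min = 137/100 m = 1.3700 m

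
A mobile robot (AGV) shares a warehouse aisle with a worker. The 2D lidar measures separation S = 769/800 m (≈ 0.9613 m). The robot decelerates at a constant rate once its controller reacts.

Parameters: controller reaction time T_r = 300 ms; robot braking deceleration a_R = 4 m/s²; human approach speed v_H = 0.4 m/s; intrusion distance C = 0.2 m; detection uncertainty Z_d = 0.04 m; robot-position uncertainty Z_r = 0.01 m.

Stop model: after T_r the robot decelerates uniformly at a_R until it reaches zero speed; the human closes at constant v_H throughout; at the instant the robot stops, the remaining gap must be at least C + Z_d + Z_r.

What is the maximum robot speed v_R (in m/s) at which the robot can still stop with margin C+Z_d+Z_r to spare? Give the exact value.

collect terms ⇒ (1/8)·v_R² + (2/5)·v_R + (-473/800) = 0
  disc = (2/5)² − 4·(1/8)·(-473/800) = 729/1600 ; √disc = 27/40
  v_R = (−(2/5) + 27/40) / (2·(1/8)) = 11/10 m/s
check:
T_s = v_R/a_R = (11/10)/4 = 0.2750 s
reaction-phase robot travel = 1.1000·0.3000 = 0.3300 m
braking distance = 1.1000²/(2·4.0000) = 0.1512 m
human over T_r+T_s: 0.4000·(0.3000+0.2750) = 0.2300 m
margins: 0.2000+0.0400+0.0100 = 0.2500 m
sum ≈ 0.3300+0.1512+0.2300+0.2500 ≈ 0.9613 m = S ✓

v_R_max = 11/10 m/s = 1.1000 m/s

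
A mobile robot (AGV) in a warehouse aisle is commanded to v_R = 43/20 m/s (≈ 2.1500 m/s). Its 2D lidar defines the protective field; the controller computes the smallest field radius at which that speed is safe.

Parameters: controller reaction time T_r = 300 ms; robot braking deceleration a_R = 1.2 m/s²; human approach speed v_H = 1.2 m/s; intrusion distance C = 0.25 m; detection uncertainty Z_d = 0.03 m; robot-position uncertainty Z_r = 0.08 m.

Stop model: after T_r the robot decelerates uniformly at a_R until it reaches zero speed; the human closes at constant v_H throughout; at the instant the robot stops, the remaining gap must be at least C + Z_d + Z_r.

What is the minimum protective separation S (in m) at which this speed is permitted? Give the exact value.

T_s = v_R/a_R = (43/20)/(6/5) = 1.7917 s
reaction-phase robot travel = 2.1500·0.3000 = 0.6450 m
robot under decel: 2.1500²/(2·1.2000) = 1.9260 m
human closes 1.2000·2.0917 = 2.5100 m
margins: 0.2500+0.0300+0.0800 = 0.3600 m
S_min ≈ 0.6450+1.9260+2.5100+0.3600  ⇒  S_min = 26117/4800 m

S_min = 26117/4800 m = 5.4410 m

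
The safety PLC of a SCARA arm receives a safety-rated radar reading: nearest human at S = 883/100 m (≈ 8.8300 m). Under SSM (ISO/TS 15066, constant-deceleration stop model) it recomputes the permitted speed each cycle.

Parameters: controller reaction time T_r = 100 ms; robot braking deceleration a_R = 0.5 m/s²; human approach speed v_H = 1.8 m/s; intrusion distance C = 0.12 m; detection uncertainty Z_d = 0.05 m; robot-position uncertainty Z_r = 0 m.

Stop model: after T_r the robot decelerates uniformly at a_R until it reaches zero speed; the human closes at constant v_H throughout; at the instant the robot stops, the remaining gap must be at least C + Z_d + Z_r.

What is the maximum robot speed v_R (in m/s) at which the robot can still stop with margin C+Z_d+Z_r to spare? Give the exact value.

v_R_max = 8/5 m/s = 1.6000 m/s

collect terms ⇒ (1)·v_R² + (37/10)·v_R + (-212/25) = 0
  disc = (37/10)² − 4·(1)·(-212/25) = 4761/100 ; √disc = 69/10
  v_R = (−(37/10) + 69/10) / (2·(1)) = 8/5 m/s
check:
stop time T_s = (8/5)/(1/2) = 3.2000 s
robot covers v_R·T_r = 1.6000·0.1000 = 0.1600 m before braking
robot under decel: 1.6000²/(2·0.5000) = 2.5600 m
human over T_r+T_s: 1.8000·(0.1000+3.2000) = 5.9400 m
margins: 0.1200+0.0500+0.0000 = 0.1700 m
sum ≈ 0.1600+2.5600+5.9400+0.1700 ≈ 8.8300 m = S ✓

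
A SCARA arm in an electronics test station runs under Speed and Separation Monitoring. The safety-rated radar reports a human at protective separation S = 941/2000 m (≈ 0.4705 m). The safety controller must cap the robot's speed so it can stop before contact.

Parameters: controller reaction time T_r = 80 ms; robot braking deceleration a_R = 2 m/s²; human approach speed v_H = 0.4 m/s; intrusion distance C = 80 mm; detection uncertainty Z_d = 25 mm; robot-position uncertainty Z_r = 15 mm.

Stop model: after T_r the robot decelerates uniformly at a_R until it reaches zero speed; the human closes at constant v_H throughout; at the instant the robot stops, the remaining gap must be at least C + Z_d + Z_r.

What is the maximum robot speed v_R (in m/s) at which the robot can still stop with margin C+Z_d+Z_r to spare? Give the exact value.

v_R_max = 7/10 m/s = 0.7000 m/s

at the boundary: (1/4)·v² + (7/25)·v + (-637/2000) = 0
  disc = (7/25)² − 4·(1/4)·(-637/2000) = 3969/10000 ; √disc = 63/100
  v_R = (−(7/25) + 63/100) / (2·(1/4)) = 7/10 m/s
check:
braking lasts T_s = (7/10)/2 = 0.3500 s
robot covers v_R·T_r = 0.7000·0.0800 = 0.0560 m before braking
braking distance = 0.7000²/(2·2.0000) = 0.1225 m
person approaches 0.4000·(0.0800+0.3500) = 0.1720 m
C+Z_d+Z_r = 0.0800+0.0250+0.0150 = 0.1200 m
sum ≈ 0.0560+0.1225+0.1720+0.1200 ≈ 0.4705 m = S ✓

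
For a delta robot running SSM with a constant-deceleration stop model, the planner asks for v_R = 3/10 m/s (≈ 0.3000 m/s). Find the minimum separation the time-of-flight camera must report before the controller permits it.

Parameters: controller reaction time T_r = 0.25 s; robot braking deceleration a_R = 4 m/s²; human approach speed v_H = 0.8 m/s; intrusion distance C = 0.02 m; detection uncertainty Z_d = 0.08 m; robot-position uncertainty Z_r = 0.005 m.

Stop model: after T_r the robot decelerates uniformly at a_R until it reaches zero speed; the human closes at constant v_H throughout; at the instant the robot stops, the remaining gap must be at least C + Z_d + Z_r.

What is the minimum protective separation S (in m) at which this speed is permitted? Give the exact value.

S_min = 361/800 m = 0.4512 m

T_s = v_R/a_R = (3/10)/4 = 0.0750 s
reaction-phase robot travel = 0.3000·0.2500 = 0.0750 m
robot covers 0.3000·0.0750 − ½·4.0000·0.0750² = 0.0112 m while stopping
person approaches 0.8000·(0.2500+0.0750) = 0.2600 m
residual clearance needed = 0.0200+0.0800+0.0050 = 0.1050 m
S_min ≈ 0.0750+0.0112+0.2600+0.1050  ⇒  S_min = 361/800 m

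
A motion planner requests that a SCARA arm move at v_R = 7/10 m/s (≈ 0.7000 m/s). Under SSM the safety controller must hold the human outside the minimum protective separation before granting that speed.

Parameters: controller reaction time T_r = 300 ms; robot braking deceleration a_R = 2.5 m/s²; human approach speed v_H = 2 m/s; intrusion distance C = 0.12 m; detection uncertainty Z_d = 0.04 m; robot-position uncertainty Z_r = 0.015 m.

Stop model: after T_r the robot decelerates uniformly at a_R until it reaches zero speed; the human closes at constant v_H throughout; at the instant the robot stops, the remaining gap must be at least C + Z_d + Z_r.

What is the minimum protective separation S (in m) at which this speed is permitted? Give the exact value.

braking lasts T_s = (7/10)/(5/2) = 0.2800 s
robot in T_r: 0.7000·0.3000 = 0.2100 m
robot covers 0.7000·0.2800 − ½·2.5000·0.2800² = 0.0980 m while stopping
human closes 2.0000·0.5800 = 1.1600 m
C+Z_d+Z_r = 0.1200+0.0400+0.0150 = 0.1750 m
S_min ≈ 0.2100+0.0980+1.1600+0.1750  ⇒  S_min = 1643/1000 m

S_min = 1643/1000 m = 1.6430 m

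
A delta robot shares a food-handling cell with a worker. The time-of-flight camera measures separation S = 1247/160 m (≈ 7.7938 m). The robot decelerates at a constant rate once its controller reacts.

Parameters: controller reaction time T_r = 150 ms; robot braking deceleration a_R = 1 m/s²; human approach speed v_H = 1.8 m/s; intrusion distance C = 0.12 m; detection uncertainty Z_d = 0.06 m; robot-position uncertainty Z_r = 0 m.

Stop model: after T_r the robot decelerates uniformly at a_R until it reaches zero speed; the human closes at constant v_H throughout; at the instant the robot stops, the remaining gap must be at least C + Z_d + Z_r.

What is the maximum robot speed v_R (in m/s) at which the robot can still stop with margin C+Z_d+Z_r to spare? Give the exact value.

v_R_max = 47/20 m/s = 2.3500 m/s

collect terms ⇒ (1/2)·v_R² + (39/20)·v_R + (-235/32) = 0
  disc = (39/20)² − 4·(1/2)·(-235/32) = 1849/100 ; √disc = 43/10
  v_R = (−(39/20) + 43/10) / (2·(1/2)) = 47/20 m/s
check:
T_s = v_R/a_R = (47/20)/1 = 2.3500 s
robot in T_r: 2.3500·0.1500 = 0.3525 m
robot covers 2.3500·2.3500 − ½·1.0000·2.3500² = 2.7612 m while stopping
human over T_r+T_s: 1.8000·(0.1500+2.3500) = 4.5000 m
margins: 0.1200+0.0600+0.0000 = 0.1800 m
sum ≈ 0.3525+2.7612+4.5000+0.1800 ≈ 7.7938 m = S ✓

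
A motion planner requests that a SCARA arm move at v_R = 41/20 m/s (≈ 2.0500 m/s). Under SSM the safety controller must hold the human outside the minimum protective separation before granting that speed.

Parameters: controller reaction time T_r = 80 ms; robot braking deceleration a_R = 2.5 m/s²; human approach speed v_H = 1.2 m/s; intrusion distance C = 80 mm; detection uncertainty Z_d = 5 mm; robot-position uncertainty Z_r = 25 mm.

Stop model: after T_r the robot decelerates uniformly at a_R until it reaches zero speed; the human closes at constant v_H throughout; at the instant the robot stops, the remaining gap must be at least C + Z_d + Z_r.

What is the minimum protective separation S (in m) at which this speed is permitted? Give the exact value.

stop time T_s = (41/20)/(5/2) = 0.8200 s
robot covers v_R·T_r = 2.0500·0.0800 = 0.1640 m before braking
robot under decel: 2.0500²/(2·2.5000) = 0.8405 m
human over T_r+T_s: 1.2000·(0.0800+0.8200) = 1.0800 m
residual clearance needed = 0.0800+0.0050+0.0250 = 0.1100 m
S_min ≈ 0.1640+0.8405+1.0800+0.1100  ⇒  S_min = 4389/2000 m

S_min = 4389/2000 m = 2.1945 m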